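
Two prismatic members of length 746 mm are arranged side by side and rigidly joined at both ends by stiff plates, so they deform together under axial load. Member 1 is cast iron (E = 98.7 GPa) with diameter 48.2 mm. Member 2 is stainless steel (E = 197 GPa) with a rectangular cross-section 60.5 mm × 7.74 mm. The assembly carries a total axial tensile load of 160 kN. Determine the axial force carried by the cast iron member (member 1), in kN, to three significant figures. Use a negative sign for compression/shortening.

106 kN

A_1 = 1825 mm².
A_2 = 468.3 mm².
Equal strain + equilibrium ⇒ each member carries load in proportion to AE: A₁E₁ = 180100000 N, A₂E₂ = 92250000 N, ΣAE = 272300000 N.
F₁ = P·A₁E₁/ΣAE = 160000·180100000/272300000 = 105800 N.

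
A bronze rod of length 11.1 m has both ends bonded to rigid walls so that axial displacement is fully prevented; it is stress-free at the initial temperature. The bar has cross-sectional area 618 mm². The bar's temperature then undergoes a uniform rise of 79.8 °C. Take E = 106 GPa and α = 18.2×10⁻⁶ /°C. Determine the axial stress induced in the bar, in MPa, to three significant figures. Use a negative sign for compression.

Free thermal expansion αLΔT = 18.2e-6 · 11100 · 79.8 = 16.12 mm.
The walls impose strain ε = −(16.12)/11100 = -1.4524e-03; σ = Eε = 106000 · -1.4524e-03 = -154 MPa.

-154 MPa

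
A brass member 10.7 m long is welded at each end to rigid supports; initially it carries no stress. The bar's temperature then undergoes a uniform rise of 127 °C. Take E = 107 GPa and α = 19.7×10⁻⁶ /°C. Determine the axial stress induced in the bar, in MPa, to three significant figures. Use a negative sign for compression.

Free thermal expansion αLΔT = 19.7e-6 · 10700 · 127 = 26.77 mm.
The walls impose strain ε = −(26.77)/10700 = -2.5019e-03; σ = Eε = 107000 · -2.5019e-03 = -267.7 MPa.

-268 MPa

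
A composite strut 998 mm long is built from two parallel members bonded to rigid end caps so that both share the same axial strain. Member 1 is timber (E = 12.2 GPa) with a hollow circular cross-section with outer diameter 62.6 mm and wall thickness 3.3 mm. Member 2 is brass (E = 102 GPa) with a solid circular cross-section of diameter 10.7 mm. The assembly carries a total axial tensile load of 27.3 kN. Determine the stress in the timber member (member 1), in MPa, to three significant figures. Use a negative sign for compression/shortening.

20.0 MPa

A_1 = 614.8 mm².
A_2 = 89.92 mm².
Equal strain + equilibrium ⇒ each member carries load in proportion to AE: A₁E₁ = 7500000 N, A₂E₂ = 9172000 N, ΣAE = 16670000 N.
σ₁ = P·E₁/ΣAE = 27300·12200/16670000 = 19.98 MPa.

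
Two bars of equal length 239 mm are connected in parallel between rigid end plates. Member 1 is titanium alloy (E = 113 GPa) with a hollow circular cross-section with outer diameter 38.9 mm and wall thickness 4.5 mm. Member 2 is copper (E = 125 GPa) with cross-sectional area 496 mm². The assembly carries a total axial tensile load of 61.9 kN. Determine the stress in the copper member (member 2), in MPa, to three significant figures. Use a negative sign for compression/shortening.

A_1 = 486.3 mm².
Equal strain + equilibrium ⇒ each member carries load in proportion to AE: A₁E₁ = 54950000 N, A₂E₂ = 62000000 N, ΣAE = 117000000 N.
σ₂ = P·E₂/ΣAE = 61900·125000/117000000 = 66.16 MPa.

66.2 MPa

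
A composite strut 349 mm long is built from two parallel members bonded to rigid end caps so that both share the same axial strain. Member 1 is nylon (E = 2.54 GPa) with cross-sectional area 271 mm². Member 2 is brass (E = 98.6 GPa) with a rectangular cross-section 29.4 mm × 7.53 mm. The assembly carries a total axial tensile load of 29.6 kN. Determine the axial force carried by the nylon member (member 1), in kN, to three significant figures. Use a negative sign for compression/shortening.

A_2 = 221.4 mm².
Equal strain + equilibrium ⇒ each member carries load in proportion to AE: A₁E₁ = 688300 N, A₂E₂ = 21830000 N, ΣAE = 22520000 N.
F₁ = P·A₁E₁/ΣAE = 29600·688300/22520000 = 904.9 N.

0.905 kN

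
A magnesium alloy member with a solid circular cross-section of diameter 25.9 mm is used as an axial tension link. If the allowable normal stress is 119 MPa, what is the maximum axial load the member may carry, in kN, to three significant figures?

A = 526.9 mm².
P_max = σ_allow · A = 119 · 526.9 = 62700 N = 62.7 kN.

62.7 kN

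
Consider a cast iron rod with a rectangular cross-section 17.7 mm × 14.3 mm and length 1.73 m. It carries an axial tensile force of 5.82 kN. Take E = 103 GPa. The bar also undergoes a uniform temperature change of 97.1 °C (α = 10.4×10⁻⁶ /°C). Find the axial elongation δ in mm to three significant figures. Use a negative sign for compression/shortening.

A = 253.1 mm².
δ_mech = NL/(AE) = 5820·1730/(253.1·103000) = 0.3862 mm.
δ_thermal = αLΔT = 10.4e-6·1730·97.1 = 1.747 mm.
δ = δ_mech + δ_thermal = 2.133 mm.

2.13 mm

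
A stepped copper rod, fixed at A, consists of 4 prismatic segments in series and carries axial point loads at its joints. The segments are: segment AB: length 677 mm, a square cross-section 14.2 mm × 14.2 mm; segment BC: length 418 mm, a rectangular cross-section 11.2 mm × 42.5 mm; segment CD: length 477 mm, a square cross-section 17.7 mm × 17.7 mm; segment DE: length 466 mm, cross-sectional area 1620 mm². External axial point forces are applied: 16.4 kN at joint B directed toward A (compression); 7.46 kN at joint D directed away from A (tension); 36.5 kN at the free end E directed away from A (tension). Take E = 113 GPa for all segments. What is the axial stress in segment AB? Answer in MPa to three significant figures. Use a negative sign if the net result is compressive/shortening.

Internal axial forces (sectioning from the free end, tension +): N_DE = 36.5 kN, N_CD = 43.96 kN, N_BC = 43.96 kN, N_AB = 27.56 kN.
A_AB = 201.6 mm².
σ_AB = N_AB/A_AB = 27560/201.6 = 136.7 MPa.

137 MPa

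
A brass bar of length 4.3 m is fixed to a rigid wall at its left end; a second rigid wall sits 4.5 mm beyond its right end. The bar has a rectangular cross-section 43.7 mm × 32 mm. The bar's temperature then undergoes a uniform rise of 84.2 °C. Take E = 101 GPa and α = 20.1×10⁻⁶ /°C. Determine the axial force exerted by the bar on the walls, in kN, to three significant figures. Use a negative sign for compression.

Free thermal expansion αLΔT = 20.1e-6 · 4300 · 84.2 = 7.277 mm.
The walls engage after the gap closes; constrained expansion = 7.277 − 4.5 = 2.777 mm.
The walls impose strain ε = −(2.777)/4300 = -6.4591e-04; σ = Eε = 101000 · -6.4591e-04 = -65.24 MPa.
Wall reaction R = σ·A = -65.24·1398 = -91230 N = -91.23 kN.

-91.2 kN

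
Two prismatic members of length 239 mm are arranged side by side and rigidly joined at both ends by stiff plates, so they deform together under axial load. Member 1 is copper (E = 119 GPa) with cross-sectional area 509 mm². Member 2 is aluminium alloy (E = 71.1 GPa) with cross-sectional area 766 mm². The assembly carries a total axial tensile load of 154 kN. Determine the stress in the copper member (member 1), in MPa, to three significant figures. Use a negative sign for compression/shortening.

159 MPa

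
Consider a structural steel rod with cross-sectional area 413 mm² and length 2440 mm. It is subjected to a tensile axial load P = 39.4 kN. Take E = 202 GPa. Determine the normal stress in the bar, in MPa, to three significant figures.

σ = N/A = 39400/413 = 95.4 MPa.

95.4 MPa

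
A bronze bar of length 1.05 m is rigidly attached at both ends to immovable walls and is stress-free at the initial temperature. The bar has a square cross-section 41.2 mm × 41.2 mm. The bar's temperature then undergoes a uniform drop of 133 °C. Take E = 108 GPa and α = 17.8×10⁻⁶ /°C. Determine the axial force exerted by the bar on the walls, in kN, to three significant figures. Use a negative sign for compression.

434 kN

Free thermal expansion αLΔT = 17.8e-6 · 1050 · -133 = -2.486 mm.
The walls impose strain ε = −(-2.486)/1050 = 2.3674e-03; σ = Eε = 108000 · 2.3674e-03 = 255.7 MPa.
Wall reaction R = σ·A = 255.7·1697 = 434000 N = 434 kN.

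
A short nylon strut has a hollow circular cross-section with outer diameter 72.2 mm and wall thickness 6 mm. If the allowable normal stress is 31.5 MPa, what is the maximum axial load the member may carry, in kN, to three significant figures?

39.3 kN

A = 1248 mm².
P_max = σ_allow · A = 31.5 · 1248 = 39310 N = 39.31 kN.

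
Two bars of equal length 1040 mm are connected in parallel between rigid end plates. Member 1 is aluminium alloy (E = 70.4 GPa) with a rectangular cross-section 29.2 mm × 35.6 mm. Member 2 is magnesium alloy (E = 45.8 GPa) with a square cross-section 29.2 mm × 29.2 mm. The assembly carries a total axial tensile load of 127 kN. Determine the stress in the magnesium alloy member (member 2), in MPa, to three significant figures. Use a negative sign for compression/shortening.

A_1 = 1040 mm².
A_2 = 852.6 mm².
Equal strain + equilibrium ⇒ each member carries load in proportion to AE: A₁E₁ = 73180000 N, A₂E₂ = 39050000 N, ΣAE = 112200000 N.
σ₂ = P·E₂/ΣAE = 127000·45800/112200000 = 51.83 MPa.

51.8 MPa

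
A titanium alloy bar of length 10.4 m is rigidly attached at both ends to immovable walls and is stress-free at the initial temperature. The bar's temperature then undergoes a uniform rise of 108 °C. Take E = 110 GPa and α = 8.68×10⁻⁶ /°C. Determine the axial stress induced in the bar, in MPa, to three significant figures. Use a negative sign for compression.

-103 MPa

Free thermal expansion αLΔT = 8.68e-6 · 10400 · 108 = 9.749 mm.
The walls impose strain ε = −(9.749)/10400 = -9.3744e-04; σ = Eε = 110000 · -9.3744e-04 = -103.1 MPa.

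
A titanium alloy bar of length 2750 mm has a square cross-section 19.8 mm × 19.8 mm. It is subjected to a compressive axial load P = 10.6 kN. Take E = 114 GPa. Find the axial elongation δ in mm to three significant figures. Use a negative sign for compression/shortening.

-0.652 mm

A = 392 mm².
δ_mech = NL/(AE) = -10600·2750/(392·114000) = -0.6522 mm.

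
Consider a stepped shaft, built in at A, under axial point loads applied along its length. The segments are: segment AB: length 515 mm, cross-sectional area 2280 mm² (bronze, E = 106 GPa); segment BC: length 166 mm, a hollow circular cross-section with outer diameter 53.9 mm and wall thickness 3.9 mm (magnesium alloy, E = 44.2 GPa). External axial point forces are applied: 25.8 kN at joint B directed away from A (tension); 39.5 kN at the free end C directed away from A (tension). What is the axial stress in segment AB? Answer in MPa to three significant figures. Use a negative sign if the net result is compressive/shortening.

Internal axial forces (sectioning from the free end, tension +): N_BC = 39.5 kN, N_AB = 65.3 kN.
σ_AB = N_AB/A_AB = 65300/2280 = 28.64 MPa.

28.6 MPa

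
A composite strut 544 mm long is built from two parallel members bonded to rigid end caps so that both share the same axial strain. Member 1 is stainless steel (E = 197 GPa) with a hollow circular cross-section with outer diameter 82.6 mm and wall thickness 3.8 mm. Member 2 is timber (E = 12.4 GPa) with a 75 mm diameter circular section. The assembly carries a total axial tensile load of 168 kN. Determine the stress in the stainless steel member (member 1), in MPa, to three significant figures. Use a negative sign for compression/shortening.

138 MPa

A_1 = 940.7 mm².
A_2 = 4418 mm².
Equal strain + equilibrium ⇒ each member carries load in proportion to AE: A₁E₁ = 185300000 N, A₂E₂ = 54780000 N, ΣAE = 240100000 N.
σ₁ = P·E₁/ΣAE = 168000·197000/240100000 = 137.8 MPa.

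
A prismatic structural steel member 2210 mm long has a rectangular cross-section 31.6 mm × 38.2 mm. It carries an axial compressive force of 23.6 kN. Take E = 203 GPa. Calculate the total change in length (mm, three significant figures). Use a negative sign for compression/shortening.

A = 1207 mm².
δ_mech = NL/(AE) = -23600·2210/(1207·203000) = -0.2128 mm.

-0.213 mm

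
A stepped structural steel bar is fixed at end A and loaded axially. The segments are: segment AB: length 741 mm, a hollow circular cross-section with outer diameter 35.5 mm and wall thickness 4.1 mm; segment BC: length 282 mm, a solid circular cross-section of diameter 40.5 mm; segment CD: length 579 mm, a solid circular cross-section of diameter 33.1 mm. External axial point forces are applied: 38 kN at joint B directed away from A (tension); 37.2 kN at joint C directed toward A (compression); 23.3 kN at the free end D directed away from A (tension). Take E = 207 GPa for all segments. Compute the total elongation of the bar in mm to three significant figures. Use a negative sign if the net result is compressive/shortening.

0.274 mm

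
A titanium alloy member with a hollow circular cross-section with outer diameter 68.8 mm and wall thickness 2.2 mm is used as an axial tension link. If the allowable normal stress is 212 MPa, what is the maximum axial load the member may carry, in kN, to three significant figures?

97.6 kN

A = 460.3 mm².
P_max = σ_allow · A = 212 · 460.3 = 97580 N = 97.58 kN.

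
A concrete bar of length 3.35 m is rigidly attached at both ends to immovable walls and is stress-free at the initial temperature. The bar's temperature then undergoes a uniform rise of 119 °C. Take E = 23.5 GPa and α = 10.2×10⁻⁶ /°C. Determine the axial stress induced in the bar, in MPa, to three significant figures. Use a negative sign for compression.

Free thermal expansion αLΔT = 10.2e-6 · 3350 · 119 = 4.066 mm.
The walls impose strain ε = −(4.066)/3350 = -1.2138e-03; σ = Eε = 23500 · -1.2138e-03 = -28.52 MPa.

-28.5 MPa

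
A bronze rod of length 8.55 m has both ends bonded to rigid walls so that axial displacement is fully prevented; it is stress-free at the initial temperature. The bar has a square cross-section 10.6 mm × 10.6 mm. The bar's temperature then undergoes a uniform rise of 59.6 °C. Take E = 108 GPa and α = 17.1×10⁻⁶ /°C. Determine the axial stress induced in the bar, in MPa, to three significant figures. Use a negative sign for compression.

-110 MPa

Free thermal expansion αLΔT = 17.1e-6 · 8550 · 59.6 = 8.714 mm.
The walls impose strain ε = −(8.714)/8550 = -1.0192e-03; σ = Eε = 108000 · -1.0192e-03 = -110.1 MPa.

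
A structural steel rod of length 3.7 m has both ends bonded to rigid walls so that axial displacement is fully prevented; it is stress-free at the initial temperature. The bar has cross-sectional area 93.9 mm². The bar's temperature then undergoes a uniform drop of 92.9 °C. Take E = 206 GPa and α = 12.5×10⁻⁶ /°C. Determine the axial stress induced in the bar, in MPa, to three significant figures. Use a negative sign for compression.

239 MPa

Free thermal expansion αLΔT = 12.5e-6 · 3700 · -92.9 = -4.297 mm.
The walls impose strain ε = −(-4.297)/3700 = 1.1612e-03; σ = Eε = 206000 · 1.1612e-03 = 239.2 MPa.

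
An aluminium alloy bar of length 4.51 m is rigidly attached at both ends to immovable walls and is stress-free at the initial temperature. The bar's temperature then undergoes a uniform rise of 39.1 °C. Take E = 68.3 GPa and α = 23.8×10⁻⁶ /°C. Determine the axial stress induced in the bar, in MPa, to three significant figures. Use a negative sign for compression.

-63.6 MPa

Free thermal expansion αLΔT = 23.8e-6 · 4510 · 39.1 = 4.197 mm.
The walls impose strain ε = −(4.197)/4510 = -9.3058e-04; σ = Eε = 68300 · -9.3058e-04 = -63.56 MPa.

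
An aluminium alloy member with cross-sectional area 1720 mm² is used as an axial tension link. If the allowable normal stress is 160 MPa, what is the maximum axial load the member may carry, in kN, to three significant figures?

275 kN

P_max = σ_allow · A = 160 · 1720 = 275200 N = 275.2 kN.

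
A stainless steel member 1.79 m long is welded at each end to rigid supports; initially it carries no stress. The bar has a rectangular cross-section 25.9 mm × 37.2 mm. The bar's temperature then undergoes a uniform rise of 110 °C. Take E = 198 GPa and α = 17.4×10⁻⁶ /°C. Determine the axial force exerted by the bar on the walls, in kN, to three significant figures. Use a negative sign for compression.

-365 kN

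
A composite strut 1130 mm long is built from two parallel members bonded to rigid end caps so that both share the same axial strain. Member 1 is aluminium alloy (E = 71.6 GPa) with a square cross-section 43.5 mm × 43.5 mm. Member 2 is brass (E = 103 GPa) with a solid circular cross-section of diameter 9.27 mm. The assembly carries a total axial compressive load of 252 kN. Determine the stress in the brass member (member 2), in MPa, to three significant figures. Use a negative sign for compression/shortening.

A_1 = 1892 mm².
A_2 = 67.49 mm².
Equal strain + equilibrium ⇒ each member carries load in proportion to AE: A₁E₁ = 135500000 N, A₂E₂ = 6952000 N, ΣAE = 142400000 N.
σ₂ = P·E₂/ΣAE = -252000·103000/142400000 = -182.2 MPa.

-182 MPa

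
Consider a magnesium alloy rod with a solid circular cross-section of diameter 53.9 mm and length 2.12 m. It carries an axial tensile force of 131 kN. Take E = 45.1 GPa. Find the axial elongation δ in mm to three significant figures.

2.70 mm

A = 2282 mm².
δ_mech = NL/(AE) = 131000·2120/(2282·45100) = 2.699 mm.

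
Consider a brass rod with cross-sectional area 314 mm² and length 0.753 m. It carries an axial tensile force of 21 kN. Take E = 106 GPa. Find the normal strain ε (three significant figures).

6.31e-04

σ = N/A = 66.88 MPa; ε = σ/E = 66.88/106000 = 6.309e-04.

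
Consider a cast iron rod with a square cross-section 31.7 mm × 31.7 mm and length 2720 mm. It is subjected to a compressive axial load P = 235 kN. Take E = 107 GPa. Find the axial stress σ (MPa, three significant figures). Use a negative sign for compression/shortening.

-234 MPa

A = 1005 mm².
σ = N/A = -235000/1005 = -233.9 MPa.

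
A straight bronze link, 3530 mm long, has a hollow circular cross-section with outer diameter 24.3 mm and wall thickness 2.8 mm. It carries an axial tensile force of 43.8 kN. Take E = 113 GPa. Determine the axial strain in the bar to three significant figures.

0.00205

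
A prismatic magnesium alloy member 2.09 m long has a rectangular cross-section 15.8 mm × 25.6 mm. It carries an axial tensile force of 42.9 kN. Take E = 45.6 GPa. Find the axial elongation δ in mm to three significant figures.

4.86 mm

A = 404.5 mm².
δ_mech = NL/(AE) = 42900·2090/(404.5·45600) = 4.861 mm.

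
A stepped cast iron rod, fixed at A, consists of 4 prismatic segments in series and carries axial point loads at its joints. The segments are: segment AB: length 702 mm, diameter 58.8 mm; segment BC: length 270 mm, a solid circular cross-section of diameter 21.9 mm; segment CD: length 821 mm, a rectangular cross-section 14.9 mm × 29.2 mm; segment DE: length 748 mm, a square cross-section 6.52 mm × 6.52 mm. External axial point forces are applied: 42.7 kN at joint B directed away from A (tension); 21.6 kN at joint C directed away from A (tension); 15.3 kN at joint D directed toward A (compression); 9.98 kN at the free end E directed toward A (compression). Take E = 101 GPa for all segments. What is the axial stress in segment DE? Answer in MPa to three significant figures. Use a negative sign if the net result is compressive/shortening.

Internal axial forces (sectioning from the free end, tension +): N_DE = -9.98 kN, N_CD = -25.28 kN, N_BC = -3.68 kN, N_AB = 39.02 kN.
A_DE = 42.51 mm².
σ_DE = N_DE/A_DE = -9980/42.51 = -234.8 MPa.

-235 MPa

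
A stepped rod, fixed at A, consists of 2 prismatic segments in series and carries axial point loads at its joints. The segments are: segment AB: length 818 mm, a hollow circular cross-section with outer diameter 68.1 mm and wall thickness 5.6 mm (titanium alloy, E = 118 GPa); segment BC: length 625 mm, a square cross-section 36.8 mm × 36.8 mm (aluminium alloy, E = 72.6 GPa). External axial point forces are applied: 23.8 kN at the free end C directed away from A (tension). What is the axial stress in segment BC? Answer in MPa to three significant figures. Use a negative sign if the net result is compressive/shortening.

Internal axial forces (sectioning from the free end, tension +): N_BC = 23.8 kN, N_AB = 23.8 kN.
A_BC = 1354 mm².
σ_BC = N_BC/A_BC = 23800/1354 = 17.57 MPa.

17.6 MPa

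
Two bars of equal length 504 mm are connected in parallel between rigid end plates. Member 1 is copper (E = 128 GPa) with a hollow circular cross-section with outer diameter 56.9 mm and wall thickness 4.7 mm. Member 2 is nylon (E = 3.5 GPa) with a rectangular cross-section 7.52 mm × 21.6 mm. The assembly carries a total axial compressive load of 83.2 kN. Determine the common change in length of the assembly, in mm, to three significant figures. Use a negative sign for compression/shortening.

A_1 = 770.8 mm².
A_2 = 162.4 mm².
Equal strain + equilibrium ⇒ each member carries load in proportion to AE: A₁E₁ = 98660000 N, A₂E₂ = 568500 N, ΣAE = 99230000 N.
δ = PL/ΣAE = -83200·504/99230000 = -0.4226 mm.

-0.423 mm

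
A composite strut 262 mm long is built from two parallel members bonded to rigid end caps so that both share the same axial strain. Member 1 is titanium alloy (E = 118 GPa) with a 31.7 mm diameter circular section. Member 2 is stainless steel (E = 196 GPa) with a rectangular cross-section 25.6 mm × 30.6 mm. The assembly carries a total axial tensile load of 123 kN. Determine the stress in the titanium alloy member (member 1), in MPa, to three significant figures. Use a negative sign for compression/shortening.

58.8 MPa

A_1 = 789.2 mm².
A_2 = 783.4 mm².
Equal strain + equilibrium ⇒ each member carries load in proportion to AE: A₁E₁ = 93130000 N, A₂E₂ = 153500000 N, ΣAE = 246700000 N.
σ₁ = P·E₁/ΣAE = 123000·118000/246700000 = 58.84 MPa.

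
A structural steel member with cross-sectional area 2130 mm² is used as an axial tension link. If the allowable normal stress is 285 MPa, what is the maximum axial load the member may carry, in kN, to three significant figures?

607 kN

P_max = σ_allow · A = 285 · 2130 = 607000 N = 607 kN.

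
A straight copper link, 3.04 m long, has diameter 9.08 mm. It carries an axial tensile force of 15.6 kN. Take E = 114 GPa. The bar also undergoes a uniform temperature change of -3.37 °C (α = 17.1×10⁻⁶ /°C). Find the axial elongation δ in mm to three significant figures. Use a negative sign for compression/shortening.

6.25 mm

A = 64.75 mm².
δ_mech = NL/(AE) = 15600·3040/(64.75·114000) = 6.424 mm.
δ_thermal = αLΔT = 17.1e-6·3040·-3.37 = -0.1752 mm.
δ = δ_mech + δ_thermal = 6.249 mm.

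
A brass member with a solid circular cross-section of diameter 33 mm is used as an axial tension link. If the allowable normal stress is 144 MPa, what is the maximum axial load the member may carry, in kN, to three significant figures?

A = 855.3 mm².
P_max = σ_allow · A = 144 · 855.3 = 123200 N = 123.2 kN.

123 kN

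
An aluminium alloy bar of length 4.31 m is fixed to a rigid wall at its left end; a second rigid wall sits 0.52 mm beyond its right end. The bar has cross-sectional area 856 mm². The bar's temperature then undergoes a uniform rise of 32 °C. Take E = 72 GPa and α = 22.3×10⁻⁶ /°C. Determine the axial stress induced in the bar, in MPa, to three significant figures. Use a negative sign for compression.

Free thermal expansion αLΔT = 22.3e-6 · 4310 · 32 = 3.076 mm.
The walls engage after the gap closes; constrained expansion = 3.076 − 0.52 = 2.556 mm.
The walls impose strain ε = −(2.556)/4310 = -5.9295e-04; σ = Eε = 72000 · -5.9295e-04 = -42.69 MPa.

-42.7 MPa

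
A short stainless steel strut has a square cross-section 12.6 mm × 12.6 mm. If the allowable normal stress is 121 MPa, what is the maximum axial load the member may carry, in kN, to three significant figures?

A = 158.8 mm².
P_max = σ_allow · A = 121 · 158.8 = 19210 N = 19.21 kN.

19.2 kN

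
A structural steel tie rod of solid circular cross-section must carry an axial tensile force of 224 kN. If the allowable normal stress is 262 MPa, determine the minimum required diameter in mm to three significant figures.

33.0 mm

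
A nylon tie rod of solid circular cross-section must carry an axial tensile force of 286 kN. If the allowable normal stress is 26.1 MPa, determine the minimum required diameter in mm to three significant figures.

118 mm

Required area A ≥ P/σ_allow = 286000/26.1 = 10960 mm².
For a solid circular section, d ≥ √(4A/π) = 118.1 mm.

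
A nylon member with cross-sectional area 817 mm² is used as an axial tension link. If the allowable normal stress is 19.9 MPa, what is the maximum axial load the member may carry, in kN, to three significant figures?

P_max = σ_allow · A = 19.9 · 817 = 16260 N = 16.26 kN.

16.3 kN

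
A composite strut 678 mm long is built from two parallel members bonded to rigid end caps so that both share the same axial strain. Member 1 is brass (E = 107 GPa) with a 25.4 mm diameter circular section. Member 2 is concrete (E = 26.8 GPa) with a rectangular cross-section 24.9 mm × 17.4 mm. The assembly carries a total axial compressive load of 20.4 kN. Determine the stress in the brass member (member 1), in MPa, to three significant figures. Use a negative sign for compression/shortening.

A_1 = 506.7 mm².
A_2 = 433.3 mm².
Equal strain + equilibrium ⇒ each member carries load in proportion to AE: A₁E₁ = 54220000 N, A₂E₂ = 11610000 N, ΣAE = 65830000 N.
σ₁ = P·E₁/ΣAE = -20400·107000/65830000 = -33.16 MPa.

-33.2 MPa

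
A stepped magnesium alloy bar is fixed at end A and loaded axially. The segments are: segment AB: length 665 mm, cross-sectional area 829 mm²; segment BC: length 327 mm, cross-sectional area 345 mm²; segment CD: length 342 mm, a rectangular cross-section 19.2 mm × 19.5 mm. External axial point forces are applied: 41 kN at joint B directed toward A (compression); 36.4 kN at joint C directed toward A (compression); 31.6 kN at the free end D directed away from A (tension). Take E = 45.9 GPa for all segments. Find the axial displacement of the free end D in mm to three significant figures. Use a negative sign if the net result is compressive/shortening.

Internal axial forces (sectioning from the free end, tension +): N_CD = 31.6 kN, N_BC = -4.8 kN, N_AB = -45.8 kN.
A_CD = 374.4 mm².
δ_AB = -45800·665/(829·45900) = -0.8004 mm
δ_BC = -4800·327/(345·45900) = -0.09912 mm
δ_CD = 31600·342/(374.4·45900) = 0.6289 mm
δ = Σδ_i = -0.2707 mm.

-0.271 mm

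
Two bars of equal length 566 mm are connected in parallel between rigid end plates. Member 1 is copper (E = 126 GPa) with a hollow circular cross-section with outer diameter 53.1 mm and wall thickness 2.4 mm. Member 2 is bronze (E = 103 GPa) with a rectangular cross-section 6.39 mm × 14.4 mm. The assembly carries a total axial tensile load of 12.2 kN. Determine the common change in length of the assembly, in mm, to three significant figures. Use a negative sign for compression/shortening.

0.120 mm

A_1 = 382.3 mm².
A_2 = 92.02 mm².
Equal strain + equilibrium ⇒ each member carries load in proportion to AE: A₁E₁ = 48170000 N, A₂E₂ = 9478000 N, ΣAE = 57640000 N.
δ = PL/ΣAE = 12200·566/57640000 = 0.1198 mm.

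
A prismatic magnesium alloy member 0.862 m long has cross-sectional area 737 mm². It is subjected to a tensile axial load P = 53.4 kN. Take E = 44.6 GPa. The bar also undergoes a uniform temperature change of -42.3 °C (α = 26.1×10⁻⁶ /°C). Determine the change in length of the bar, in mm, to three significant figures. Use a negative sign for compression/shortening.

0.449 mm

δ_mech = NL/(AE) = 53400·862/(737·44600) = 1.4 mm.
δ_thermal = αLΔT = 26.1e-6·862·-42.3 = -0.9517 mm.
δ = δ_mech + δ_thermal = 0.4487 mm.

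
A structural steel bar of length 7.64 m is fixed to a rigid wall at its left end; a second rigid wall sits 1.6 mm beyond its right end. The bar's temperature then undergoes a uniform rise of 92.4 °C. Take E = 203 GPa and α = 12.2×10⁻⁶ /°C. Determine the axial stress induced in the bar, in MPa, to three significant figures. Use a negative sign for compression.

-186 MPa

Free thermal expansion αLΔT = 12.2e-6 · 7640 · 92.4 = 8.612 mm.
The walls engage after the gap closes; constrained expansion = 8.612 − 1.6 = 7.012 mm.
The walls impose strain ε = −(7.012)/7640 = -9.1786e-04; σ = Eε = 203000 · -9.1786e-04 = -186.3 MPa.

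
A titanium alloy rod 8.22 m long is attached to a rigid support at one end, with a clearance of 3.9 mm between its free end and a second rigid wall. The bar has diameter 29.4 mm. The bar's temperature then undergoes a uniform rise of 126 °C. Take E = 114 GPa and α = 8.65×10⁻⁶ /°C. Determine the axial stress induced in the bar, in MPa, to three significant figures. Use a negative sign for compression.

Free thermal expansion αLΔT = 8.65e-6 · 8220 · 126 = 8.959 mm.
The walls engage after the gap closes; constrained expansion = 8.959 − 3.9 = 5.059 mm.
The walls impose strain ε = −(5.059)/8220 = -6.1545e-04; σ = Eε = 114000 · -6.1545e-04 = -70.16 MPa.

-70.2 MPa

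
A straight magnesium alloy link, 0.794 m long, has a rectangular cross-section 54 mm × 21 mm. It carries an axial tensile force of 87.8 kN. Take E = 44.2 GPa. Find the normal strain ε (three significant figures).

A = 1134 mm².
σ = N/A = 77.43 MPa; ε = σ/E = 77.43/44200 = 1.752e-03.

0.00175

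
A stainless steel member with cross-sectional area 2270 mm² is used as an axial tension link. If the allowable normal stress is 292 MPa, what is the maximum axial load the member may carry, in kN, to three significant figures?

663 kN

P_max = σ_allow · A = 292 · 2270 = 662800 N = 662.8 kN.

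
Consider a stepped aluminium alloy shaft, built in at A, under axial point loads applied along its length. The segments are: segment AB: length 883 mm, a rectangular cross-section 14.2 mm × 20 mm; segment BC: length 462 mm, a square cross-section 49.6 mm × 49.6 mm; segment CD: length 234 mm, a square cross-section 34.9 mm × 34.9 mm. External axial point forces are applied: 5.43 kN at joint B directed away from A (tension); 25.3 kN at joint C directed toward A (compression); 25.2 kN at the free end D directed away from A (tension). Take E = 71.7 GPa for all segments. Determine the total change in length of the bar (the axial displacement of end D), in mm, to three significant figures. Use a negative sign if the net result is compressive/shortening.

0.298 mm

Internal axial forces (sectioning from the free end, tension +): N_CD = 25.2 kN, N_BC = -0.1 kN, N_AB = 5.33 kN.
A_AB = 284 mm².
A_BC = 2460 mm².
A_CD = 1218 mm².
δ_AB = 5330·883/(284·71700) = 0.2311 mm
δ_BC = -100·462/(2460·71700) = -0.0002619 mm
δ_CD = 25200·234/(1218·71700) = 0.06752 mm
δ = Σδ_i = 0.2984 mm.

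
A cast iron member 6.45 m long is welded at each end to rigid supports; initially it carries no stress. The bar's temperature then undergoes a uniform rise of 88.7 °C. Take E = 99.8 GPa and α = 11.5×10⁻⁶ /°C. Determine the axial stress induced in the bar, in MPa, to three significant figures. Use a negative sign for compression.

Free thermal expansion αLΔT = 11.5e-6 · 6450 · 88.7 = 6.579 mm.
The walls impose strain ε = −(6.579)/6450 = -1.0200e-03; σ = Eε = 99800 · -1.0200e-03 = -101.8 MPa.

-102 MPa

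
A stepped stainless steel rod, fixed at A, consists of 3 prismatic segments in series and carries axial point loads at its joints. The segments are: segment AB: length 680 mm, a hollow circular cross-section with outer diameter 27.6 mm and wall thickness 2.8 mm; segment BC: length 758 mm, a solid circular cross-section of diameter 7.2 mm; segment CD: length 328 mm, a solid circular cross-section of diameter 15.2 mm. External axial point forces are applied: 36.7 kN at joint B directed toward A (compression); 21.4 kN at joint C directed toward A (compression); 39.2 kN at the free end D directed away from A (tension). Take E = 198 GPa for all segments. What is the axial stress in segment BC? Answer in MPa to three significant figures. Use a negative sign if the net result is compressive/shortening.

Internal axial forces (sectioning from the free end, tension +): N_CD = 39.2 kN, N_BC = 17.8 kN, N_AB = -18.9 kN.
A_BC = 40.72 mm².
σ_BC = N_BC/A_BC = 17800/40.72 = 437.2 MPa.

437 MPa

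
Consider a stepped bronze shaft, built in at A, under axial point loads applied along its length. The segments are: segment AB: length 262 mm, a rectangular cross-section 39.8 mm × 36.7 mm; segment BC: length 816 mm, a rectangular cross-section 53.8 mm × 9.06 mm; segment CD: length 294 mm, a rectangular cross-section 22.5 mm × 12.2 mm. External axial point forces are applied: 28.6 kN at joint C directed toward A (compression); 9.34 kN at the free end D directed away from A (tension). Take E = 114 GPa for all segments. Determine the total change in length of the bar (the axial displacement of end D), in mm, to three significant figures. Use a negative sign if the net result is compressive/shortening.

-0.225 mm

Internal axial forces (sectioning from the free end, tension +): N_CD = 9.34 kN, N_BC = -19.26 kN, N_AB = -19.26 kN.
A_AB = 1461 mm².
A_BC = 487.4 mm².
A_CD = 274.5 mm².
δ_AB = -19260·262/(1461·114000) = -0.0303 mm
δ_BC = -19260·816/(487.4·114000) = -0.2828 mm
δ_CD = 9340·294/(274.5·114000) = 0.08775 mm
δ = Σδ_i = -0.2254 mm.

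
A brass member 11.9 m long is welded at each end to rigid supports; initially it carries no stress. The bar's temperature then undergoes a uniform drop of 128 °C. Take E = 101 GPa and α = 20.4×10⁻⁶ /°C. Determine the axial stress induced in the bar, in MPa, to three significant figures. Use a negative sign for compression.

264 MPa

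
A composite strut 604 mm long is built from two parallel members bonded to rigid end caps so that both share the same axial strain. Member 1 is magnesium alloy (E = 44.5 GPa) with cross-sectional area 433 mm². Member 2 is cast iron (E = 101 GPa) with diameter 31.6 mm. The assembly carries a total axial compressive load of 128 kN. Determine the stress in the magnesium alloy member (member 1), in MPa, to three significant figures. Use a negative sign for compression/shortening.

A_2 = 784.3 mm².
Equal strain + equilibrium ⇒ each member carries load in proportion to AE: A₁E₁ = 19270000 N, A₂E₂ = 79210000 N, ΣAE = 98480000 N.
σ₁ = P·E₁/ΣAE = -128000·44500/98480000 = -57.84 MPa.

-57.8 MPa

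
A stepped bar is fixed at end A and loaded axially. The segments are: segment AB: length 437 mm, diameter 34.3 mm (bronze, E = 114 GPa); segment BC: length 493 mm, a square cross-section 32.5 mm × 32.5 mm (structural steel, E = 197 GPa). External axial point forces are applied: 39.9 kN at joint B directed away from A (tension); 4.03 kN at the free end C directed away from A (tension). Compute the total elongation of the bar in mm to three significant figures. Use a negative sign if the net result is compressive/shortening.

Internal axial forces (sectioning from the free end, tension +): N_BC = 4.03 kN, N_AB = 43.93 kN.
A_AB = 924 mm².
A_BC = 1056 mm².
δ_AB = 43930·437/(924·114000) = 0.1822 mm
δ_BC = 4030·493/(1056·197000) = 0.009548 mm
δ = Σδ_i = 0.1918 mm.

0.192 mm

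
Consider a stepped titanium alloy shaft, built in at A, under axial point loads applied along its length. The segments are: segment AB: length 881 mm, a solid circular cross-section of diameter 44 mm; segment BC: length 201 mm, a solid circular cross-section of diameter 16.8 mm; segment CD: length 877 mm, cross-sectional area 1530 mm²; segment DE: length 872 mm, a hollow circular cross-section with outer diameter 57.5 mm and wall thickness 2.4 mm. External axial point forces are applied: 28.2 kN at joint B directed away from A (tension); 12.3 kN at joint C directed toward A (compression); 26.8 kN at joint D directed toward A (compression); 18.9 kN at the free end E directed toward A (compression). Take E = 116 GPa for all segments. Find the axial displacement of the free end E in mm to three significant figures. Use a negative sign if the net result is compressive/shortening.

Internal axial forces (sectioning from the free end, tension +): N_DE = -18.9 kN, N_CD = -45.7 kN, N_BC = -58 kN, N_AB = -29.8 kN.
A_AB = 1521 mm².
A_BC = 221.7 mm².
A_DE = 415.4 mm².
δ_AB = -29800·881/(1521·116000) = -0.1488 mm
δ_BC = -58000·201/(221.7·116000) = -0.4534 mm
δ_CD = -45700·877/(1530·116000) = -0.2258 mm
δ_DE = -18900·872/(415.4·116000) = -0.342 mm
δ = Σδ_i = -1.17 mm.

-1.17 mm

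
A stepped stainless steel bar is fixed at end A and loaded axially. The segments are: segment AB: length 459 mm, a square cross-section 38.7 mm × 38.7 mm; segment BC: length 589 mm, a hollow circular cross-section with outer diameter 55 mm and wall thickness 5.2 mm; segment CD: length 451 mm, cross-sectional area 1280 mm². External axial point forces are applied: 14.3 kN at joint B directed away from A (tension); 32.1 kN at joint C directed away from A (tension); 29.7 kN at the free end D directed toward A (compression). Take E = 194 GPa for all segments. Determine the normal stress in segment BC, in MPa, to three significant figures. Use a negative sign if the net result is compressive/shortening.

2.95 MPa

Internal axial forces (sectioning from the free end, tension +): N_CD = -29.7 kN, N_BC = 2.4 kN, N_AB = 16.7 kN.
A_BC = 813.5 mm².
σ_BC = N_BC/A_BC = 2400/813.5 = 2.95 MPa.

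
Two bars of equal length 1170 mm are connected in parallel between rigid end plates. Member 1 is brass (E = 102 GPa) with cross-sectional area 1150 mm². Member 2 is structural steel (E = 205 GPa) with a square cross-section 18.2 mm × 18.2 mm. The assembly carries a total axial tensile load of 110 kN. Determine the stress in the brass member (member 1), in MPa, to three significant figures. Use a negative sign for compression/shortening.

60.6 MPa

A_2 = 331.2 mm².
Equal strain + equilibrium ⇒ each member carries load in proportion to AE: A₁E₁ = 117300000 N, A₂E₂ = 67900000 N, ΣAE = 185200000 N.
σ₁ = P·E₁/ΣAE = 110000·102000/185200000 = 60.58 MPa.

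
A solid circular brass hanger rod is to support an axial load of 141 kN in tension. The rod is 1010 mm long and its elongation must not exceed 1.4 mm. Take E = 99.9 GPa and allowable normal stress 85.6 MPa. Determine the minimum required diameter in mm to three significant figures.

45.8 mm

Required area A ≥ P/σ_allow = 141000/85.6 = 1647 mm².
For a solid circular section, d ≥ √(4A/π) = 45.8 mm.
Elongation limit: A ≥ PL/(Eδ_allow) = 141000·1010/(99900·1.4) = 1018 mm² ⇒ d ≥ 36.01 mm.
The stress limit governs.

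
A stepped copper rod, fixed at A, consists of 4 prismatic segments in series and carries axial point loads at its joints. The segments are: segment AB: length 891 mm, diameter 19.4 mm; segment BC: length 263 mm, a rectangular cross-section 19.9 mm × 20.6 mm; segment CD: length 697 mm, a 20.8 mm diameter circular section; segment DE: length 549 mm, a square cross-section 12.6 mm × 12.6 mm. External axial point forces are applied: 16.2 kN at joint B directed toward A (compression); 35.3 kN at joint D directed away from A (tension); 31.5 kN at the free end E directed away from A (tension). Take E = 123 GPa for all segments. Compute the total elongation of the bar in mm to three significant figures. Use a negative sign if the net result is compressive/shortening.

Internal axial forces (sectioning from the free end, tension +): N_DE = 31.5 kN, N_CD = 66.8 kN, N_BC = 66.8 kN, N_AB = 50.6 kN.
A_AB = 295.6 mm².
A_BC = 409.9 mm².
A_CD = 339.8 mm².
A_DE = 158.8 mm².
δ_AB = 50600·891/(295.6·123000) = 1.24 mm
δ_BC = 66800·263/(409.9·123000) = 0.3484 mm
δ_CD = 66800·697/(339.8·123000) = 1.114 mm
δ_DE = 31500·549/(158.8·123000) = 0.8856 mm
δ = Σδ_i = 3.588 mm.

3.59 mm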